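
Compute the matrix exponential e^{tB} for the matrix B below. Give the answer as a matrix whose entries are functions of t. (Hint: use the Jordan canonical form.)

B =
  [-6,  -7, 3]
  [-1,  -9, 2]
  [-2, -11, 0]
e^{tB} =
  [t^2*exp(-5*t) - t*exp(-5*t) + exp(-5*t), t^2*exp(-5*t) - 7*t*exp(-5*t), -t^2*exp(-5*t) + 3*t*exp(-5*t)]
  [t^2*exp(-5*t)/2 - t*exp(-5*t), t^2*exp(-5*t)/2 - 4*t*exp(-5*t) + exp(-5*t), -t^2*exp(-5*t)/2 + 2*t*exp(-5*t)]
  [3*t^2*exp(-5*t)/2 - 2*t*exp(-5*t), 3*t^2*exp(-5*t)/2 - 11*t*exp(-5*t), -3*t^2*exp(-5*t)/2 + 5*t*exp(-5*t) + exp(-5*t)]

Strategy: write B = P · J · P⁻¹ where J is a Jordan canonical form, so e^{tB} = P · e^{tJ} · P⁻¹, and e^{tJ} can be computed block-by-block.

B has Jordan form
J =
  [-5,  1,  0]
  [ 0, -5,  1]
  [ 0,  0, -5]
(up to reordering of blocks).

Per-block formulas:
  For a 3×3 Jordan block J_3(-5): exp(t · J_3(-5)) = e^(-5t)·(I + t·N + (t^2/2)·N^2), where N is the 3×3 nilpotent shift.

After assembling e^{tJ} and conjugating by P, we get:

e^{tB} =
  [t^2*exp(-5*t) - t*exp(-5*t) + exp(-5*t), t^2*exp(-5*t) - 7*t*exp(-5*t), -t^2*exp(-5*t) + 3*t*exp(-5*t)]
  [t^2*exp(-5*t)/2 - t*exp(-5*t), t^2*exp(-5*t)/2 - 4*t*exp(-5*t) + exp(-5*t), -t^2*exp(-5*t)/2 + 2*t*exp(-5*t)]
  [3*t^2*exp(-5*t)/2 - 2*t*exp(-5*t), 3*t^2*exp(-5*t)/2 - 11*t*exp(-5*t), -3*t^2*exp(-5*t)/2 + 5*t*exp(-5*t) + exp(-5*t)]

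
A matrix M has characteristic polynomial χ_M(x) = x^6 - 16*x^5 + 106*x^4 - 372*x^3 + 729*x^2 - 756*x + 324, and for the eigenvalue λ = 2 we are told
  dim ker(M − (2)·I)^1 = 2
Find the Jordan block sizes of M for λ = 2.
Block sizes for λ = 2: [1, 1]

From the dimensions of kernels of powers, the number of Jordan blocks of size at least j is d_j − d_{j−1} where d_j = dim ker(N^j) (with d_0 = 0). Computing the differences gives [2].
The number of blocks of size exactly k is (#blocks of size ≥ k) − (#blocks of size ≥ k + 1), so the partition is: 2 block(s) of size 1.
In nonincreasing order the block sizes are [1, 1].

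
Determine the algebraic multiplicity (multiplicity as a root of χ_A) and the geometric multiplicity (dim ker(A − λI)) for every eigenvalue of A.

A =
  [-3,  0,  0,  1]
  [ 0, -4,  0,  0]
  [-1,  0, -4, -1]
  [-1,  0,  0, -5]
λ = -4: alg = 4, geom = 3

Step 1 — factor the characteristic polynomial to read off the algebraic multiplicities:
  χ_A(x) = (x + 4)^4

Step 2 — compute geometric multiplicities via the rank-nullity identity g(λ) = n − rank(A − λI):
  rank(A − (-4)·I) = 1, so dim ker(A − (-4)·I) = n − 1 = 3

Summary:
  λ = -4: algebraic multiplicity = 4, geometric multiplicity = 3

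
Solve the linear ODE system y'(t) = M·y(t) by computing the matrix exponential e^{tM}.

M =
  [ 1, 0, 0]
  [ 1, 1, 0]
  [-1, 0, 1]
e^{tM} =
  [exp(t), 0, 0]
  [t*exp(t), exp(t), 0]
  [-t*exp(t), 0, exp(t)]

Strategy: write M = P · J · P⁻¹ where J is a Jordan canonical form, so e^{tM} = P · e^{tJ} · P⁻¹, and e^{tJ} can be computed block-by-block.

M has Jordan form
J =
  [1, 1, 0]
  [0, 1, 0]
  [0, 0, 1]
(up to reordering of blocks).

Per-block formulas:
  For a 1×1 block at λ = 1: exp(t · [1]) = [e^(1t)].
  For a 2×2 Jordan block J_2(1): exp(t · J_2(1)) = e^(1t)·(I + t·N), where N is the 2×2 nilpotent shift.

After assembling e^{tJ} and conjugating by P, we get:

e^{tM} =
  [exp(t), 0, 0]
  [t*exp(t), exp(t), 0]
  [-t*exp(t), 0, exp(t)]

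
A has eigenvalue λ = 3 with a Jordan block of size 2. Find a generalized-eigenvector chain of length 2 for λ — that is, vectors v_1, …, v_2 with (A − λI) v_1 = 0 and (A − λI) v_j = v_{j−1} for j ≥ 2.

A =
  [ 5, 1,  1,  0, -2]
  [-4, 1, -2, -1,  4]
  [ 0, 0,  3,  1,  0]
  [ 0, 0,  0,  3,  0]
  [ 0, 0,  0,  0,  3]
A Jordan chain for λ = 3 of length 2:
v_1 = (2, -4, 0, 0, 0)ᵀ
v_2 = (1, 0, 0, 0, 0)ᵀ

Let N = A − (3)·I. We want v_2 with N^2 v_2 = 0 but N^1 v_2 ≠ 0; then v_{j-1} := N · v_j for j = 2, …, 2.

Pick v_2 = (1, 0, 0, 0, 0)ᵀ.
Then v_1 = N · v_2 = (2, -4, 0, 0, 0)ᵀ.

Sanity check: (A − (3)·I) v_1 = (0, 0, 0, 0, 0)ᵀ = 0. ✓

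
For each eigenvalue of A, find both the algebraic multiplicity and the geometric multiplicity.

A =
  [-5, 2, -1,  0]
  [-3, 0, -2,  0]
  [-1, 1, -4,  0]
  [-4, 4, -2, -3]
λ = -3: alg = 4, geom = 2

Step 1 — factor the characteristic polynomial to read off the algebraic multiplicities:
  χ_A(x) = (x + 3)^4

Step 2 — compute geometric multiplicities via the rank-nullity identity g(λ) = n − rank(A − λI):
  rank(A − (-3)·I) = 2, so dim ker(A − (-3)·I) = n − 2 = 2

Summary:
  λ = -3: algebraic multiplicity = 4, geometric multiplicity = 2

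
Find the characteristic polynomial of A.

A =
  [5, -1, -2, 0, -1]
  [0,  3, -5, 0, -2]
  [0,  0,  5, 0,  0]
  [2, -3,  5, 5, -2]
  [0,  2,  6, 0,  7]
x^5 - 25*x^4 + 250*x^3 - 1250*x^2 + 3125*x - 3125

Expanding det(x·I − A) (e.g. by cofactor expansion or by noting that A is similar to its Jordan form J, which has the same characteristic polynomial as A) gives
  χ_A(x) = x^5 - 25*x^4 + 250*x^3 - 1250*x^2 + 3125*x - 3125
which factors as (x - 5)^5. The eigenvalues (with algebraic multiplicities) are λ = 5 with multiplicity 5.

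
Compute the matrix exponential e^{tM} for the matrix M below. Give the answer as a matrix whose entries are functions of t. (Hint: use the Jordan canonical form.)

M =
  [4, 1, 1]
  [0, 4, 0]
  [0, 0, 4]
e^{tM} =
  [exp(4*t), t*exp(4*t), t*exp(4*t)]
  [0, exp(4*t), 0]
  [0, 0, exp(4*t)]

Strategy: write M = P · J · P⁻¹ where J is a Jordan canonical form, so e^{tM} = P · e^{tJ} · P⁻¹, and e^{tJ} can be computed block-by-block.

M has Jordan form
J =
  [4, 1, 0]
  [0, 4, 0]
  [0, 0, 4]
(up to reordering of blocks).

Per-block formulas:
  For a 1×1 block at λ = 4: exp(t · [4]) = [e^(4t)].
  For a 2×2 Jordan block J_2(4): exp(t · J_2(4)) = e^(4t)·(I + t·N), where N is the 2×2 nilpotent shift.

After assembling e^{tJ} and conjugating by P, we get:

e^{tM} =
  [exp(4*t), t*exp(4*t), t*exp(4*t)]
  [0, exp(4*t), 0]
  [0, 0, exp(4*t)]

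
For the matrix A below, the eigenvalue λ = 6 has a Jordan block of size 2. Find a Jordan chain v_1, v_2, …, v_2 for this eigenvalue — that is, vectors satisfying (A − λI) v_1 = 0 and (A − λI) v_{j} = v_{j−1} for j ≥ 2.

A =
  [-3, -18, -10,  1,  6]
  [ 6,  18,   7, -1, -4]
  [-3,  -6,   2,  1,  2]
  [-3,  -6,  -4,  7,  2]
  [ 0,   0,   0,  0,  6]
A Jordan chain for λ = 6 of length 2:
v_1 = (-9, 6, -3, -3, 0)ᵀ
v_2 = (1, 0, 0, 0, 0)ᵀ

Let N = A − (6)·I. We want v_2 with N^2 v_2 = 0 but N^1 v_2 ≠ 0; then v_{j-1} := N · v_j for j = 2, …, 2.

Pick v_2 = (1, 0, 0, 0, 0)ᵀ.
Then v_1 = N · v_2 = (-9, 6, -3, -3, 0)ᵀ.

Sanity check: (A − (6)·I) v_1 = (0, 0, 0, 0, 0)ᵀ = 0. ✓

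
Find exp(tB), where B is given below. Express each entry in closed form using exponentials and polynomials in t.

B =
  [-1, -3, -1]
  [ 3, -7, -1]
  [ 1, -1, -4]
e^{tB} =
  [-t^2*exp(-4*t)/2 + 3*t*exp(-4*t) + exp(-4*t), t^2*exp(-4*t)/2 - 3*t*exp(-4*t), -t*exp(-4*t)]
  [-t^2*exp(-4*t)/2 + 3*t*exp(-4*t), t^2*exp(-4*t)/2 - 3*t*exp(-4*t) + exp(-4*t), -t*exp(-4*t)]
  [t*exp(-4*t), -t*exp(-4*t), exp(-4*t)]

Strategy: write B = P · J · P⁻¹ where J is a Jordan canonical form, so e^{tB} = P · e^{tJ} · P⁻¹, and e^{tJ} can be computed block-by-block.

B has Jordan form
J =
  [-4,  1,  0]
  [ 0, -4,  1]
  [ 0,  0, -4]
(up to reordering of blocks).

Per-block formulas:
  For a 3×3 Jordan block J_3(-4): exp(t · J_3(-4)) = e^(-4t)·(I + t·N + (t^2/2)·N^2), where N is the 3×3 nilpotent shift.

After assembling e^{tJ} and conjugating by P, we get:

e^{tB} =
  [-t^2*exp(-4*t)/2 + 3*t*exp(-4*t) + exp(-4*t), t^2*exp(-4*t)/2 - 3*t*exp(-4*t), -t*exp(-4*t)]
  [-t^2*exp(-4*t)/2 + 3*t*exp(-4*t), t^2*exp(-4*t)/2 - 3*t*exp(-4*t) + exp(-4*t), -t*exp(-4*t)]
  [t*exp(-4*t), -t*exp(-4*t), exp(-4*t)]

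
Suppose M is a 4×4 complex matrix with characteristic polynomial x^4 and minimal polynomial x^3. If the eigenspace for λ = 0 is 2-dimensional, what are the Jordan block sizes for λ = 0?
Block sizes for λ = 0: [3, 1]

Step 1 — from the characteristic polynomial, algebraic multiplicity of λ = 0 is 4. From dim ker(M − (0)·I) = 2, there are exactly 2 Jordan blocks for λ = 0.
Step 2 — from the minimal polynomial, the factor (x − 0)^3 tells us the largest block for λ = 0 has size 3.
Step 3 — with total size 4, 2 blocks, and largest block 3, the block sizes (in nonincreasing order) are [3, 1].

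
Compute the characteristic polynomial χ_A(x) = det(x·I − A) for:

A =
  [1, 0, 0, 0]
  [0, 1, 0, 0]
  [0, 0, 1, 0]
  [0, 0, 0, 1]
x^4 - 4*x^3 + 6*x^2 - 4*x + 1

Expanding det(x·I − A) (e.g. by cofactor expansion or by noting that A is similar to its Jordan form J, which has the same characteristic polynomial as A) gives
  χ_A(x) = x^4 - 4*x^3 + 6*x^2 - 4*x + 1
which factors as (x - 1)^4. The eigenvalues (with algebraic multiplicities) are λ = 1 with multiplicity 4.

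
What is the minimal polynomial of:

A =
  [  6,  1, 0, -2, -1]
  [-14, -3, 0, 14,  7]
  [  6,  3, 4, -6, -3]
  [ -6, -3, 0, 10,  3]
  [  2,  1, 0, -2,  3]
x^2 - 8*x + 16

The characteristic polynomial is χ_A(x) = (x - 4)^5, so the eigenvalues are known. The minimal polynomial is
  m_A(x) = Π_λ (x − λ)^{k_λ}
where k_λ is the size of the *largest* Jordan block for λ (equivalently, the smallest k with (A − λI)^k v = 0 for every generalised eigenvector v of λ).

  λ = 4: largest Jordan block has size 2, contributing (x − 4)^2

So m_A(x) = (x - 4)^2 = x^2 - 8*x + 16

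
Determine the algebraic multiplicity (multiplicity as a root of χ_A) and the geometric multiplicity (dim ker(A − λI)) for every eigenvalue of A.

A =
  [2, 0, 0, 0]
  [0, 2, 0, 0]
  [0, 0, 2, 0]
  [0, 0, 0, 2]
λ = 2: alg = 4, geom = 4

Step 1 — factor the characteristic polynomial to read off the algebraic multiplicities:
  χ_A(x) = (x - 2)^4

Step 2 — compute geometric multiplicities via the rank-nullity identity g(λ) = n − rank(A − λI):
  rank(A − (2)·I) = 0, so dim ker(A − (2)·I) = n − 0 = 4

Summary:
  λ = 2: algebraic multiplicity = 4, geometric multiplicity = 4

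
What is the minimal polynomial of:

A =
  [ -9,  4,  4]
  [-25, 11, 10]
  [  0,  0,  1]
x^2 - 2*x + 1

The characteristic polynomial is χ_A(x) = (x - 1)^3, so the eigenvalues are known. The minimal polynomial is
  m_A(x) = Π_λ (x − λ)^{k_λ}
where k_λ is the size of the *largest* Jordan block for λ (equivalently, the smallest k with (A − λI)^k v = 0 for every generalised eigenvector v of λ).

  λ = 1: largest Jordan block has size 2, contributing (x − 1)^2

So m_A(x) = (x - 1)^2 = x^2 - 2*x + 1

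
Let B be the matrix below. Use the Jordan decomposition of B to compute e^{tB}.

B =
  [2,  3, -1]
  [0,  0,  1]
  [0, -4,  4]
e^{tB} =
  [exp(2*t), -t^2*exp(2*t) + 3*t*exp(2*t), t^2*exp(2*t)/2 - t*exp(2*t)]
  [0, -2*t*exp(2*t) + exp(2*t), t*exp(2*t)]
  [0, -4*t*exp(2*t), 2*t*exp(2*t) + exp(2*t)]

Strategy: write B = P · J · P⁻¹ where J is a Jordan canonical form, so e^{tB} = P · e^{tJ} · P⁻¹, and e^{tJ} can be computed block-by-block.

B has Jordan form
J =
  [2, 1, 0]
  [0, 2, 1]
  [0, 0, 2]
(up to reordering of blocks).

Per-block formulas:
  For a 3×3 Jordan block J_3(2): exp(t · J_3(2)) = e^(2t)·(I + t·N + (t^2/2)·N^2), where N is the 3×3 nilpotent shift.

After assembling e^{tJ} and conjugating by P, we get:

e^{tB} =
  [exp(2*t), -t^2*exp(2*t) + 3*t*exp(2*t), t^2*exp(2*t)/2 - t*exp(2*t)]
  [0, -2*t*exp(2*t) + exp(2*t), t*exp(2*t)]
  [0, -4*t*exp(2*t), 2*t*exp(2*t) + exp(2*t)]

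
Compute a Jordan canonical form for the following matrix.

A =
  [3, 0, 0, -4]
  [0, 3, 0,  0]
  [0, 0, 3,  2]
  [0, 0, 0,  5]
J_1(3) ⊕ J_1(3) ⊕ J_1(3) ⊕ J_1(5)

The characteristic polynomial is
  det(x·I − A) = x^4 - 14*x^3 + 72*x^2 - 162*x + 135 = (x - 5)*(x - 3)^3

Eigenvalues and multiplicities (the geometric multiplicity of λ is n − rank(A − λI), which equals the number of Jordan blocks for λ):
  λ = 3: algebraic multiplicity = 3, geometric multiplicity = 3
  λ = 5: algebraic multiplicity = 1, geometric multiplicity = 1

Determining the block sizes for each eigenvalue:
  λ = 3: gm = am = 3, so every block has size 1 → block sizes [1, 1, 1]
  λ = 5: one block (gm = 1), so the single block has size am = 1 → block sizes [1]

Assembling the blocks gives a Jordan form
J =
  [3, 0, 0, 0]
  [0, 3, 0, 0]
  [0, 0, 3, 0]
  [0, 0, 0, 5]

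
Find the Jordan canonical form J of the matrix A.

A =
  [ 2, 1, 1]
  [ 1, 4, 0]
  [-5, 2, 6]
J_3(4)

The characteristic polynomial is
  det(x·I − A) = x^3 - 12*x^2 + 48*x - 64 = (x - 4)^3

Eigenvalues and multiplicities (the geometric multiplicity of λ is n − rank(A − λI), which equals the number of Jordan blocks for λ):
  λ = 4: algebraic multiplicity = 3, geometric multiplicity = 1

Determining the block sizes for each eigenvalue:
  λ = 4: one block (gm = 1), so the single block has size am = 3 → block sizes [3]

Assembling the blocks gives a Jordan form
J =
  [4, 1, 0]
  [0, 4, 1]
  [0, 0, 4]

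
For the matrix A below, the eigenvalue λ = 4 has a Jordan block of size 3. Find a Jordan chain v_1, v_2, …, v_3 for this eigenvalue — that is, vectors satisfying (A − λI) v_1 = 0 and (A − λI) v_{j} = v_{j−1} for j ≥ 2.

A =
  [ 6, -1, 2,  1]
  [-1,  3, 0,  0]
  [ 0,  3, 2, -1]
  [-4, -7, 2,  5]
A Jordan chain for λ = 4 of length 3:
v_1 = (1, -1, 1, -5)ᵀ
v_2 = (2, -1, 0, -4)ᵀ
v_3 = (1, 0, 0, 0)ᵀ

Let N = A − (4)·I. We want v_3 with N^3 v_3 = 0 but N^2 v_3 ≠ 0; then v_{j-1} := N · v_j for j = 3, …, 2.

Pick v_3 = (1, 0, 0, 0)ᵀ.
Then v_2 = N · v_3 = (2, -1, 0, -4)ᵀ.
Then v_1 = N · v_2 = (1, -1, 1, -5)ᵀ.

Sanity check: (A − (4)·I) v_1 = (0, 0, 0, 0)ᵀ = 0. ✓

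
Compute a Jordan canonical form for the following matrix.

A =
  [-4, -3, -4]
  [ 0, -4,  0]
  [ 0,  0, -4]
J_2(-4) ⊕ J_1(-4)

The characteristic polynomial is
  det(x·I − A) = x^3 + 12*x^2 + 48*x + 64 = (x + 4)^3

Eigenvalues and multiplicities (the geometric multiplicity of λ is n − rank(A − λI), which equals the number of Jordan blocks for λ):
  λ = -4: algebraic multiplicity = 3, geometric multiplicity = 2

Determining the block sizes for each eigenvalue:
  λ = -4: 2 blocks summing to 3 forces exactly one block of size 2 and the rest size 1 → block sizes [2, 1]

Assembling the blocks gives a Jordan form
J =
  [-4,  1,  0]
  [ 0, -4,  0]
  [ 0,  0, -4]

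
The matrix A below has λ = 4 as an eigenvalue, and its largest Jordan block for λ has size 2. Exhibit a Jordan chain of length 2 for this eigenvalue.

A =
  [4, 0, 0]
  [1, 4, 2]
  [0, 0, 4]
A Jordan chain for λ = 4 of length 2:
v_1 = (0, 1, 0)ᵀ
v_2 = (1, 0, 0)ᵀ

Let N = A − (4)·I. We want v_2 with N^2 v_2 = 0 but N^1 v_2 ≠ 0; then v_{j-1} := N · v_j for j = 2, …, 2.

Pick v_2 = (1, 0, 0)ᵀ.
Then v_1 = N · v_2 = (0, 1, 0)ᵀ.

Sanity check: (A − (4)·I) v_1 = (0, 0, 0)ᵀ = 0. ✓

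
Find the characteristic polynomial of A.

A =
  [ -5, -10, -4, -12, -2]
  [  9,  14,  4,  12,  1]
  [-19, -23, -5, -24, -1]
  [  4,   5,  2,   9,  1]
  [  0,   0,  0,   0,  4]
x^5 - 17*x^4 + 115*x^3 - 387*x^2 + 648*x - 432

Expanding det(x·I − A) (e.g. by cofactor expansion or by noting that A is similar to its Jordan form J, which has the same characteristic polynomial as A) gives
  χ_A(x) = x^5 - 17*x^4 + 115*x^3 - 387*x^2 + 648*x - 432
which factors as (x - 4)^2*(x - 3)^3. The eigenvalues (with algebraic multiplicities) are λ = 3 with multiplicity 3, λ = 4 with multiplicity 2.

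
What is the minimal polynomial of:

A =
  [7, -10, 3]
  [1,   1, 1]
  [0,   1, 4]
x^3 - 12*x^2 + 48*x - 64

The characteristic polynomial is χ_A(x) = (x - 4)^3, so the eigenvalues are known. The minimal polynomial is
  m_A(x) = Π_λ (x − λ)^{k_λ}
where k_λ is the size of the *largest* Jordan block for λ (equivalently, the smallest k with (A − λI)^k v = 0 for every generalised eigenvector v of λ).

  λ = 4: largest Jordan block has size 3, contributing (x − 4)^3

So m_A(x) = (x - 4)^3 = x^3 - 12*x^2 + 48*x - 64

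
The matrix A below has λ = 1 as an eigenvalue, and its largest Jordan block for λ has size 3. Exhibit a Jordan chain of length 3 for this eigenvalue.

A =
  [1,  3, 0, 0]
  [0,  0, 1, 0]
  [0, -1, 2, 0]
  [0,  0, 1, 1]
A Jordan chain for λ = 1 of length 3:
v_1 = (-3, 0, 0, -1)ᵀ
v_2 = (3, -1, -1, 0)ᵀ
v_3 = (0, 1, 0, 0)ᵀ

Let N = A − (1)·I. We want v_3 with N^3 v_3 = 0 but N^2 v_3 ≠ 0; then v_{j-1} := N · v_j for j = 3, …, 2.

Pick v_3 = (0, 1, 0, 0)ᵀ.
Then v_2 = N · v_3 = (3, -1, -1, 0)ᵀ.
Then v_1 = N · v_2 = (-3, 0, 0, -1)ᵀ.

Sanity check: (A − (1)·I) v_1 = (0, 0, 0, 0)ᵀ = 0. ✓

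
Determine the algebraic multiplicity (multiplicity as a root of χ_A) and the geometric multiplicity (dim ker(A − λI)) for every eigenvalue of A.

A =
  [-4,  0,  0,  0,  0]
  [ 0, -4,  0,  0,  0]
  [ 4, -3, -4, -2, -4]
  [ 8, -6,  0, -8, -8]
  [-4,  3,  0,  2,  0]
λ = -4: alg = 5, geom = 4

Step 1 — factor the characteristic polynomial to read off the algebraic multiplicities:
  χ_A(x) = (x + 4)^5

Step 2 — compute geometric multiplicities via the rank-nullity identity g(λ) = n − rank(A − λI):
  rank(A − (-4)·I) = 1, so dim ker(A − (-4)·I) = n − 1 = 4

Summary:
  λ = -4: algebraic multiplicity = 5, geometric multiplicity = 4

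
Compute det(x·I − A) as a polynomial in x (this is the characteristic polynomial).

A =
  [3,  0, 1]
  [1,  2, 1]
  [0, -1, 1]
x^3 - 6*x^2 + 12*x - 8

Expanding det(x·I − A) (e.g. by cofactor expansion or by noting that A is similar to its Jordan form J, which has the same characteristic polynomial as A) gives
  χ_A(x) = x^3 - 6*x^2 + 12*x - 8
which factors as (x - 2)^3. The eigenvalues (with algebraic multiplicities) are λ = 2 with multiplicity 3.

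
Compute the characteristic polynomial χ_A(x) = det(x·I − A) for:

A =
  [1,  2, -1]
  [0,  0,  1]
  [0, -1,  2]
x^3 - 3*x^2 + 3*x - 1

Expanding det(x·I − A) (e.g. by cofactor expansion or by noting that A is similar to its Jordan form J, which has the same characteristic polynomial as A) gives
  χ_A(x) = x^3 - 3*x^2 + 3*x - 1
which factors as (x - 1)^3. The eigenvalues (with algebraic multiplicities) are λ = 1 with multiplicity 3.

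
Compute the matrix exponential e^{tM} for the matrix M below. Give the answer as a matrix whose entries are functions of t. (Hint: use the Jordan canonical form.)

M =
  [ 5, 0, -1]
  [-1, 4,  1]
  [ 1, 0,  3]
e^{tM} =
  [t*exp(4*t) + exp(4*t), 0, -t*exp(4*t)]
  [-t*exp(4*t), exp(4*t), t*exp(4*t)]
  [t*exp(4*t), 0, -t*exp(4*t) + exp(4*t)]

Strategy: write M = P · J · P⁻¹ where J is a Jordan canonical form, so e^{tM} = P · e^{tJ} · P⁻¹, and e^{tJ} can be computed block-by-block.

M has Jordan form
J =
  [4, 1, 0]
  [0, 4, 0]
  [0, 0, 4]
(up to reordering of blocks).

Per-block formulas:
  For a 2×2 Jordan block J_2(4): exp(t · J_2(4)) = e^(4t)·(I + t·N), where N is the 2×2 nilpotent shift.
  For a 1×1 block at λ = 4: exp(t · [4]) = [e^(4t)].

After assembling e^{tJ} and conjugating by P, we get:

e^{tM} =
  [t*exp(4*t) + exp(4*t), 0, -t*exp(4*t)]
  [-t*exp(4*t), exp(4*t), t*exp(4*t)]
  [t*exp(4*t), 0, -t*exp(4*t) + exp(4*t)]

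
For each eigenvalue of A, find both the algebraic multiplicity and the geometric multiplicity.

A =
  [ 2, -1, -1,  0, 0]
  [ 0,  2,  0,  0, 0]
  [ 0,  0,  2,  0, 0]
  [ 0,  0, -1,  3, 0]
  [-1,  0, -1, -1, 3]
λ = 2: alg = 3, geom = 2; λ = 3: alg = 2, geom = 1

Step 1 — factor the characteristic polynomial to read off the algebraic multiplicities:
  χ_A(x) = (x - 3)^2*(x - 2)^3

Step 2 — compute geometric multiplicities via the rank-nullity identity g(λ) = n − rank(A − λI):
  rank(A − (2)·I) = 3, so dim ker(A − (2)·I) = n − 3 = 2
  rank(A − (3)·I) = 4, so dim ker(A − (3)·I) = n − 4 = 1

Summary:
  λ = 2: algebraic multiplicity = 3, geometric multiplicity = 2
  λ = 3: algebraic multiplicity = 2, geometric multiplicity = 1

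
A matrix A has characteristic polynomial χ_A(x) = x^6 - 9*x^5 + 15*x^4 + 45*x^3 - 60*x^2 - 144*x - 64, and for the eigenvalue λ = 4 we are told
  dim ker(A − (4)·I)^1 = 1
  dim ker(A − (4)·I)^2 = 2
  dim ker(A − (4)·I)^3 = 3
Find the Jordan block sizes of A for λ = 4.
Block sizes for λ = 4: [3]

From the dimensions of kernels of powers, the number of Jordan blocks of size at least j is d_j − d_{j−1} where d_j = dim ker(N^j) (with d_0 = 0). Computing the differences gives [1, 1, 1].
The number of blocks of size exactly k is (#blocks of size ≥ k) − (#blocks of size ≥ k + 1), so the partition is: 1 block(s) of size 3.
In nonincreasing order the block sizes are [3].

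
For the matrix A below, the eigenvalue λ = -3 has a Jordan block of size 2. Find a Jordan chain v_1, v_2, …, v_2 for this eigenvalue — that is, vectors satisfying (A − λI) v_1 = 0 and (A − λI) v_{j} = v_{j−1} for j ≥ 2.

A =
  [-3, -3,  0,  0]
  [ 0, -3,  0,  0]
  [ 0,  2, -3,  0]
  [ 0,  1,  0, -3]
A Jordan chain for λ = -3 of length 2:
v_1 = (-3, 0, 2, 1)ᵀ
v_2 = (0, 1, 0, 0)ᵀ

Let N = A − (-3)·I. We want v_2 with N^2 v_2 = 0 but N^1 v_2 ≠ 0; then v_{j-1} := N · v_j for j = 2, …, 2.

Pick v_2 = (0, 1, 0, 0)ᵀ.
Then v_1 = N · v_2 = (-3, 0, 2, 1)ᵀ.

Sanity check: (A − (-3)·I) v_1 = (0, 0, 0, 0)ᵀ = 0. ✓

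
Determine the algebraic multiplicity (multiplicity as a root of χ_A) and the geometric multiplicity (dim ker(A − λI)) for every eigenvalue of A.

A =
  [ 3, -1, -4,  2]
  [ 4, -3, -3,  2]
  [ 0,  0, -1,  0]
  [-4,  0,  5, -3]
λ = -1: alg = 4, geom = 2

Step 1 — factor the characteristic polynomial to read off the algebraic multiplicities:
  χ_A(x) = (x + 1)^4

Step 2 — compute geometric multiplicities via the rank-nullity identity g(λ) = n − rank(A − λI):
  rank(A − (-1)·I) = 2, so dim ker(A − (-1)·I) = n − 2 = 2

Summary:
  λ = -1: algebraic multiplicity = 4, geometric multiplicity = 2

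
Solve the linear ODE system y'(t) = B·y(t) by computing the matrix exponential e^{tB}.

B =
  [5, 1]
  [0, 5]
e^{tB} =
  [exp(5*t), t*exp(5*t)]
  [0, exp(5*t)]

Strategy: write B = P · J · P⁻¹ where J is a Jordan canonical form, so e^{tB} = P · e^{tJ} · P⁻¹, and e^{tJ} can be computed block-by-block.

B has Jordan form
J =
  [5, 1]
  [0, 5]
(up to reordering of blocks).

Per-block formulas:
  For a 2×2 Jordan block J_2(5): exp(t · J_2(5)) = e^(5t)·(I + t·N), where N is the 2×2 nilpotent shift.

After assembling e^{tJ} and conjugating by P, we get:

e^{tB} =
  [exp(5*t), t*exp(5*t)]
  [0, exp(5*t)]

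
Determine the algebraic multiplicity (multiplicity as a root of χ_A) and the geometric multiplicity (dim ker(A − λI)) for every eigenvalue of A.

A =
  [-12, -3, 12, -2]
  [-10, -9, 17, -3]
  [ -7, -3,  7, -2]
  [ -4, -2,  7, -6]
λ = -5: alg = 4, geom = 2

Step 1 — factor the characteristic polynomial to read off the algebraic multiplicities:
  χ_A(x) = (x + 5)^4

Step 2 — compute geometric multiplicities via the rank-nullity identity g(λ) = n − rank(A − λI):
  rank(A − (-5)·I) = 2, so dim ker(A − (-5)·I) = n − 2 = 2

Summary:
  λ = -5: algebraic multiplicity = 4, geometric multiplicity = 2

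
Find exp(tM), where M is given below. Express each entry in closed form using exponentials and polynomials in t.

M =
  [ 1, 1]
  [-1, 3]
e^{tM} =
  [-t*exp(2*t) + exp(2*t), t*exp(2*t)]
  [-t*exp(2*t), t*exp(2*t) + exp(2*t)]

Strategy: write M = P · J · P⁻¹ where J is a Jordan canonical form, so e^{tM} = P · e^{tJ} · P⁻¹, and e^{tJ} can be computed block-by-block.

M has Jordan form
J =
  [2, 1]
  [0, 2]
(up to reordering of blocks).

Per-block formulas:
  For a 2×2 Jordan block J_2(2): exp(t · J_2(2)) = e^(2t)·(I + t·N), where N is the 2×2 nilpotent shift.

After assembling e^{tJ} and conjugating by P, we get:

e^{tM} =
  [-t*exp(2*t) + exp(2*t), t*exp(2*t)]
  [-t*exp(2*t), t*exp(2*t) + exp(2*t)]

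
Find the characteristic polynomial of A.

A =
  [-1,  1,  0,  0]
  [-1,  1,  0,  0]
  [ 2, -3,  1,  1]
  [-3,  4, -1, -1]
x^4

Expanding det(x·I − A) (e.g. by cofactor expansion or by noting that A is similar to its Jordan form J, which has the same characteristic polynomial as A) gives
  χ_A(x) = x^4
which factors as x^4. The eigenvalues (with algebraic multiplicities) are λ = 0 with multiplicity 4.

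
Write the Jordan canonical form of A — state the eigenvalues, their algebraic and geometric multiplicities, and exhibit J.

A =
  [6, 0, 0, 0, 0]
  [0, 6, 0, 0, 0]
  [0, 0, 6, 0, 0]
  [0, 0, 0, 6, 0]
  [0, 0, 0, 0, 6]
J_1(6) ⊕ J_1(6) ⊕ J_1(6) ⊕ J_1(6) ⊕ J_1(6)

The characteristic polynomial is
  det(x·I − A) = x^5 - 30*x^4 + 360*x^3 - 2160*x^2 + 6480*x - 7776 = (x - 6)^5

Eigenvalues and multiplicities (the geometric multiplicity of λ is n − rank(A − λI), which equals the number of Jordan blocks for λ):
  λ = 6: algebraic multiplicity = 5, geometric multiplicity = 5

Determining the block sizes for each eigenvalue:
  λ = 6: gm = am = 5, so every block has size 1 → block sizes [1, 1, 1, 1, 1]

Assembling the blocks gives a Jordan form
J =
  [6, 0, 0, 0, 0]
  [0, 6, 0, 0, 0]
  [0, 0, 6, 0, 0]
  [0, 0, 0, 6, 0]
  [0, 0, 0, 0, 6]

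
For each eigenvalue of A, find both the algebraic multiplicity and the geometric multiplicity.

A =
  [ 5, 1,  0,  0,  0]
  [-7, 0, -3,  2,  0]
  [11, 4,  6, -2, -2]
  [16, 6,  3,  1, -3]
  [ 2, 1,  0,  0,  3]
λ = 3: alg = 5, geom = 2

Step 1 — factor the characteristic polynomial to read off the algebraic multiplicities:
  χ_A(x) = (x - 3)^5

Step 2 — compute geometric multiplicities via the rank-nullity identity g(λ) = n − rank(A − λI):
  rank(A − (3)·I) = 3, so dim ker(A − (3)·I) = n − 3 = 2

Summary:
  λ = 3: algebraic multiplicity = 5, geometric multiplicity = 2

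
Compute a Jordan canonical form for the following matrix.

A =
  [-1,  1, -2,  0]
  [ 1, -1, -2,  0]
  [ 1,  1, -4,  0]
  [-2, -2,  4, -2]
J_2(-2) ⊕ J_1(-2) ⊕ J_1(-2)

The characteristic polynomial is
  det(x·I − A) = x^4 + 8*x^3 + 24*x^2 + 32*x + 16 = (x + 2)^4

Eigenvalues and multiplicities (the geometric multiplicity of λ is n − rank(A − λI), which equals the number of Jordan blocks for λ):
  λ = -2: algebraic multiplicity = 4, geometric multiplicity = 3

Determining the block sizes for each eigenvalue:
  λ = -2: 3 blocks summing to 4 forces exactly one block of size 2 and the rest size 1 → block sizes [2, 1, 1]

Assembling the blocks gives a Jordan form
J =
  [-2,  1,  0,  0]
  [ 0, -2,  0,  0]
  [ 0,  0, -2,  0]
  [ 0,  0,  0, -2]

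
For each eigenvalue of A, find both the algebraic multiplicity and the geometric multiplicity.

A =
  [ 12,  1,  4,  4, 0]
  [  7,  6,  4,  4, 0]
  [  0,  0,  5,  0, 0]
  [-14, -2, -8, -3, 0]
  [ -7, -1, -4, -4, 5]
λ = 5: alg = 5, geom = 4

Step 1 — factor the characteristic polynomial to read off the algebraic multiplicities:
  χ_A(x) = (x - 5)^5

Step 2 — compute geometric multiplicities via the rank-nullity identity g(λ) = n − rank(A − λI):
  rank(A − (5)·I) = 1, so dim ker(A − (5)·I) = n − 1 = 4

Summary:
  λ = 5: algebraic multiplicity = 5, geometric multiplicity = 4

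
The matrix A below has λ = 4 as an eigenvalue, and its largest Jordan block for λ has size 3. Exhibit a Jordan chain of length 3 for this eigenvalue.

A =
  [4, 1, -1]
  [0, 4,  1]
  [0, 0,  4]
A Jordan chain for λ = 4 of length 3:
v_1 = (1, 0, 0)ᵀ
v_2 = (-1, 1, 0)ᵀ
v_3 = (0, 0, 1)ᵀ

Let N = A − (4)·I. We want v_3 with N^3 v_3 = 0 but N^2 v_3 ≠ 0; then v_{j-1} := N · v_j for j = 3, …, 2.

Pick v_3 = (0, 0, 1)ᵀ.
Then v_2 = N · v_3 = (-1, 1, 0)ᵀ.
Then v_1 = N · v_2 = (1, 0, 0)ᵀ.

Sanity check: (A − (4)·I) v_1 = (0, 0, 0)ᵀ = 0. ✓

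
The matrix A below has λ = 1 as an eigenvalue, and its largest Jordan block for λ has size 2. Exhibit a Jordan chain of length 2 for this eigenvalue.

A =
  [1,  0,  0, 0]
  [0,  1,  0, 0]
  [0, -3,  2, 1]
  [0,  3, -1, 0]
A Jordan chain for λ = 1 of length 2:
v_1 = (0, 0, -3, 3)ᵀ
v_2 = (0, 1, 0, 0)ᵀ

Let N = A − (1)·I. We want v_2 with N^2 v_2 = 0 but N^1 v_2 ≠ 0; then v_{j-1} := N · v_j for j = 2, …, 2.

Pick v_2 = (0, 1, 0, 0)ᵀ.
Then v_1 = N · v_2 = (0, 0, -3, 3)ᵀ.

Sanity check: (A − (1)·I) v_1 = (0, 0, 0, 0)ᵀ = 0. ✓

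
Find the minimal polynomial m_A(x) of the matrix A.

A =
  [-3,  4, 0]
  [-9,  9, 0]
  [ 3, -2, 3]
x^2 - 6*x + 9

The characteristic polynomial is χ_A(x) = (x - 3)^3, so the eigenvalues are known. The minimal polynomial is
  m_A(x) = Π_λ (x − λ)^{k_λ}
where k_λ is the size of the *largest* Jordan block for λ (equivalently, the smallest k with (A − λI)^k v = 0 for every generalised eigenvector v of λ).

  λ = 3: largest Jordan block has size 2, contributing (x − 3)^2

So m_A(x) = (x - 3)^2 = x^2 - 6*x + 9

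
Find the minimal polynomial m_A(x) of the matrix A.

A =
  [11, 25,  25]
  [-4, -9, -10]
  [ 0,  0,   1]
x^2 - 2*x + 1

The characteristic polynomial is χ_A(x) = (x - 1)^3, so the eigenvalues are known. The minimal polynomial is
  m_A(x) = Π_λ (x − λ)^{k_λ}
where k_λ is the size of the *largest* Jordan block for λ (equivalently, the smallest k with (A − λI)^k v = 0 for every generalised eigenvector v of λ).

  λ = 1: largest Jordan block has size 2, contributing (x − 1)^2

So m_A(x) = (x - 1)^2 = x^2 - 2*x + 1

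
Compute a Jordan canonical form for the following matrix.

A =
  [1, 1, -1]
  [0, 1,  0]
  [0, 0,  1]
J_2(1) ⊕ J_1(1)

The characteristic polynomial is
  det(x·I − A) = x^3 - 3*x^2 + 3*x - 1 = (x - 1)^3

Eigenvalues and multiplicities (the geometric multiplicity of λ is n − rank(A − λI), which equals the number of Jordan blocks for λ):
  λ = 1: algebraic multiplicity = 3, geometric multiplicity = 2

Determining the block sizes for each eigenvalue:
  λ = 1: 2 blocks summing to 3 forces exactly one block of size 2 and the rest size 1 → block sizes [2, 1]

Assembling the blocks gives a Jordan form
J =
  [1, 1, 0]
  [0, 1, 0]
  [0, 0, 1]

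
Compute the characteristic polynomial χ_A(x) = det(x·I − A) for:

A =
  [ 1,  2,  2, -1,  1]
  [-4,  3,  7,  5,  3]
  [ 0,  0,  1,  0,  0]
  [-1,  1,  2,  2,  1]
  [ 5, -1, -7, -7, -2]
x^5 - 5*x^4 + 10*x^3 - 10*x^2 + 5*x - 1

Expanding det(x·I − A) (e.g. by cofactor expansion or by noting that A is similar to its Jordan form J, which has the same characteristic polynomial as A) gives
  χ_A(x) = x^5 - 5*x^4 + 10*x^3 - 10*x^2 + 5*x - 1
which factors as (x - 1)^5. The eigenvalues (with algebraic multiplicities) are λ = 1 with multiplicity 5.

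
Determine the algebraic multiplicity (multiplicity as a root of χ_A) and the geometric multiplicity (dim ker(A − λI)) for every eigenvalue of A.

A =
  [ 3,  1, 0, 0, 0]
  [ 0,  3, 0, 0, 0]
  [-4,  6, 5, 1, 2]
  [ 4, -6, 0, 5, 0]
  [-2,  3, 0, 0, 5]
λ = 3: alg = 2, geom = 1; λ = 5: alg = 3, geom = 2

Step 1 — factor the characteristic polynomial to read off the algebraic multiplicities:
  χ_A(x) = (x - 5)^3*(x - 3)^2

Step 2 — compute geometric multiplicities via the rank-nullity identity g(λ) = n − rank(A − λI):
  rank(A − (3)·I) = 4, so dim ker(A − (3)·I) = n − 4 = 1
  rank(A − (5)·I) = 3, so dim ker(A − (5)·I) = n − 3 = 2

Summary:
  λ = 3: algebraic multiplicity = 2, geometric multiplicity = 1
  λ = 5: algebraic multiplicity = 3, geometric multiplicity = 2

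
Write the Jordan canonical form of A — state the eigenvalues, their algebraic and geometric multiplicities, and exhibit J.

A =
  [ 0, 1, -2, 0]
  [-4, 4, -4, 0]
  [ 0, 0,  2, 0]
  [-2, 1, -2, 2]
J_2(2) ⊕ J_1(2) ⊕ J_1(2)

The characteristic polynomial is
  det(x·I − A) = x^4 - 8*x^3 + 24*x^2 - 32*x + 16 = (x - 2)^4

Eigenvalues and multiplicities (the geometric multiplicity of λ is n − rank(A − λI), which equals the number of Jordan blocks for λ):
  λ = 2: algebraic multiplicity = 4, geometric multiplicity = 3

Determining the block sizes for each eigenvalue:
  λ = 2: 3 blocks summing to 4 forces exactly one block of size 2 and the rest size 1 → block sizes [2, 1, 1]

Assembling the blocks gives a Jordan form
J =
  [2, 1, 0, 0]
  [0, 2, 0, 0]
  [0, 0, 2, 0]
  [0, 0, 0, 2]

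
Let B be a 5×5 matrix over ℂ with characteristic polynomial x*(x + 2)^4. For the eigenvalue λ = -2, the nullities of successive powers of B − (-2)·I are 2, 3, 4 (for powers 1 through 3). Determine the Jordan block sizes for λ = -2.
Block sizes for λ = -2: [3, 1]

From the dimensions of kernels of powers, the number of Jordan blocks of size at least j is d_j − d_{j−1} where d_j = dim ker(N^j) (with d_0 = 0). Computing the differences gives [2, 1, 1].
The number of blocks of size exactly k is (#blocks of size ≥ k) − (#blocks of size ≥ k + 1), so the partition is: 1 block(s) of size 1, 1 block(s) of size 3.
In nonincreasing order the block sizes are [3, 1].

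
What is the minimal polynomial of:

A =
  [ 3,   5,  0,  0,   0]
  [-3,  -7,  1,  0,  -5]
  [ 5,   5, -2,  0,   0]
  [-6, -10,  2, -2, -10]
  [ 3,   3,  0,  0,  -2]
x^3 + 6*x^2 + 12*x + 8

The characteristic polynomial is χ_A(x) = (x + 2)^5, so the eigenvalues are known. The minimal polynomial is
  m_A(x) = Π_λ (x − λ)^{k_λ}
where k_λ is the size of the *largest* Jordan block for λ (equivalently, the smallest k with (A − λI)^k v = 0 for every generalised eigenvector v of λ).

  λ = -2: largest Jordan block has size 3, contributing (x + 2)^3

So m_A(x) = (x + 2)^3 = x^3 + 6*x^2 + 12*x + 8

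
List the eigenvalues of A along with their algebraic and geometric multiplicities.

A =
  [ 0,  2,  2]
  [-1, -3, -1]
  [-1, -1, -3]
λ = -2: alg = 3, geom = 2

Step 1 — factor the characteristic polynomial to read off the algebraic multiplicities:
  χ_A(x) = (x + 2)^3

Step 2 — compute geometric multiplicities via the rank-nullity identity g(λ) = n − rank(A − λI):
  rank(A − (-2)·I) = 1, so dim ker(A − (-2)·I) = n − 1 = 2

Summary:
  λ = -2: algebraic multiplicity = 3, geometric multiplicity = 2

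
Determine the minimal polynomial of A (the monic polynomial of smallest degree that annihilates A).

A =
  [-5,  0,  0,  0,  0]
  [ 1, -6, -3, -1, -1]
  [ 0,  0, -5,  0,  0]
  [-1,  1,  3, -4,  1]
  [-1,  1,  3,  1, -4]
x^2 + 9*x + 20

The characteristic polynomial is χ_A(x) = (x + 4)*(x + 5)^4, so the eigenvalues are known. The minimal polynomial is
  m_A(x) = Π_λ (x − λ)^{k_λ}
where k_λ is the size of the *largest* Jordan block for λ (equivalently, the smallest k with (A − λI)^k v = 0 for every generalised eigenvector v of λ).

  λ = -5: largest Jordan block has size 1, contributing (x + 5)
  λ = -4: largest Jordan block has size 1, contributing (x + 4)

So m_A(x) = (x + 4)*(x + 5) = x^2 + 9*x + 20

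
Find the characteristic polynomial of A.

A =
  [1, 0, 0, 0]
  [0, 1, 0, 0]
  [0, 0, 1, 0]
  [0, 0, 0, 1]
x^4 - 4*x^3 + 6*x^2 - 4*x + 1

Expanding det(x·I − A) (e.g. by cofactor expansion or by noting that A is similar to its Jordan form J, which has the same characteristic polynomial as A) gives
  χ_A(x) = x^4 - 4*x^3 + 6*x^2 - 4*x + 1
which factors as (x - 1)^4. The eigenvalues (with algebraic multiplicities) are λ = 1 with multiplicity 4.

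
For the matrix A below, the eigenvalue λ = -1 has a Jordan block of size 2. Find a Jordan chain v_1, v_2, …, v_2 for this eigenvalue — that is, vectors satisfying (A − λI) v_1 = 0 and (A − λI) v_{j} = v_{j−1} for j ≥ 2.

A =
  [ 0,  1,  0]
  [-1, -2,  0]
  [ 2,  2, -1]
A Jordan chain for λ = -1 of length 2:
v_1 = (1, -1, 2)ᵀ
v_2 = (1, 0, 0)ᵀ

Let N = A − (-1)·I. We want v_2 with N^2 v_2 = 0 but N^1 v_2 ≠ 0; then v_{j-1} := N · v_j for j = 2, …, 2.

Pick v_2 = (1, 0, 0)ᵀ.
Then v_1 = N · v_2 = (1, -1, 2)ᵀ.

Sanity check: (A − (-1)·I) v_1 = (0, 0, 0)ᵀ = 0. ✓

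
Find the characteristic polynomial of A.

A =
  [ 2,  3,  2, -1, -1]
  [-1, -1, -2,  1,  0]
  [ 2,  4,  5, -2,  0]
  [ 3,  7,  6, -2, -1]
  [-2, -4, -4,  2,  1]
x^5 - 5*x^4 + 10*x^3 - 10*x^2 + 5*x - 1

Expanding det(x·I − A) (e.g. by cofactor expansion or by noting that A is similar to its Jordan form J, which has the same characteristic polynomial as A) gives
  χ_A(x) = x^5 - 5*x^4 + 10*x^3 - 10*x^2 + 5*x - 1
which factors as (x - 1)^5. The eigenvalues (with algebraic multiplicities) are λ = 1 with multiplicity 5.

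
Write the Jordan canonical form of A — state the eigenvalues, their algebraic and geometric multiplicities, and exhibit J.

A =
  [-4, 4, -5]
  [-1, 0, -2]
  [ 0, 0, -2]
J_3(-2)

The characteristic polynomial is
  det(x·I − A) = x^3 + 6*x^2 + 12*x + 8 = (x + 2)^3

Eigenvalues and multiplicities (the geometric multiplicity of λ is n − rank(A − λI), which equals the number of Jordan blocks for λ):
  λ = -2: algebraic multiplicity = 3, geometric multiplicity = 1

Determining the block sizes for each eigenvalue:
  λ = -2: one block (gm = 1), so the single block has size am = 3 → block sizes [3]

Assembling the blocks gives a Jordan form
J =
  [-2,  1,  0]
  [ 0, -2,  1]
  [ 0,  0, -2]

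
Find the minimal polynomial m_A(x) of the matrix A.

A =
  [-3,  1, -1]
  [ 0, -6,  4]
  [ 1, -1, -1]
x^3 + 10*x^2 + 32*x + 32

The characteristic polynomial is χ_A(x) = (x + 2)*(x + 4)^2, so the eigenvalues are known. The minimal polynomial is
  m_A(x) = Π_λ (x − λ)^{k_λ}
where k_λ is the size of the *largest* Jordan block for λ (equivalently, the smallest k with (A − λI)^k v = 0 for every generalised eigenvector v of λ).

  λ = -4: largest Jordan block has size 2, contributing (x + 4)^2
  λ = -2: largest Jordan block has size 1, contributing (x + 2)

So m_A(x) = (x + 2)*(x + 4)^2 = x^3 + 10*x^2 + 32*x + 32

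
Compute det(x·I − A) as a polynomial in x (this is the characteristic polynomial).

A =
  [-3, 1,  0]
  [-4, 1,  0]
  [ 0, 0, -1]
x^3 + 3*x^2 + 3*x + 1

Expanding det(x·I − A) (e.g. by cofactor expansion or by noting that A is similar to its Jordan form J, which has the same characteristic polynomial as A) gives
  χ_A(x) = x^3 + 3*x^2 + 3*x + 1
which factors as (x + 1)^3. The eigenvalues (with algebraic multiplicities) are λ = -1 with multiplicity 3.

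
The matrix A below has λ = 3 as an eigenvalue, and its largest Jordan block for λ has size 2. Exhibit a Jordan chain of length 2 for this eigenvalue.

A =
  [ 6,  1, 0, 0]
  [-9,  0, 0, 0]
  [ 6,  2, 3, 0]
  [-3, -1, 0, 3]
A Jordan chain for λ = 3 of length 2:
v_1 = (3, -9, 6, -3)ᵀ
v_2 = (1, 0, 0, 0)ᵀ

Let N = A − (3)·I. We want v_2 with N^2 v_2 = 0 but N^1 v_2 ≠ 0; then v_{j-1} := N · v_j for j = 2, …, 2.

Pick v_2 = (1, 0, 0, 0)ᵀ.
Then v_1 = N · v_2 = (3, -9, 6, -3)ᵀ.

Sanity check: (A − (3)·I) v_1 = (0, 0, 0, 0)ᵀ = 0. ✓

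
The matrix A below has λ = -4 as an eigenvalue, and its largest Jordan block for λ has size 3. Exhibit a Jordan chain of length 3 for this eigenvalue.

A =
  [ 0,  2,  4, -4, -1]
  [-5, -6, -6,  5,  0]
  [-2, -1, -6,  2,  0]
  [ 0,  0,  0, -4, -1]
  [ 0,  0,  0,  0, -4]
A Jordan chain for λ = -4 of length 3:
v_1 = (-2, 2, 1, 0, 0)ᵀ
v_2 = (4, -5, -2, 0, 0)ᵀ
v_3 = (1, 0, 0, 0, 0)ᵀ

Let N = A − (-4)·I. We want v_3 with N^3 v_3 = 0 but N^2 v_3 ≠ 0; then v_{j-1} := N · v_j for j = 3, …, 2.

Pick v_3 = (1, 0, 0, 0, 0)ᵀ.
Then v_2 = N · v_3 = (4, -5, -2, 0, 0)ᵀ.
Then v_1 = N · v_2 = (-2, 2, 1, 0, 0)ᵀ.

Sanity check: (A − (-4)·I) v_1 = (0, 0, 0, 0, 0)ᵀ = 0. ✓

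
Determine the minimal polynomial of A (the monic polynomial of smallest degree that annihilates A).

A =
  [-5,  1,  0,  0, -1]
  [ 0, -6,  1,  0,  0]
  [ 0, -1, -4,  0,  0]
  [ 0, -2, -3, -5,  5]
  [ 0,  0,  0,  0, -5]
x^3 + 15*x^2 + 75*x + 125

The characteristic polynomial is χ_A(x) = (x + 5)^5, so the eigenvalues are known. The minimal polynomial is
  m_A(x) = Π_λ (x − λ)^{k_λ}
where k_λ is the size of the *largest* Jordan block for λ (equivalently, the smallest k with (A − λI)^k v = 0 for every generalised eigenvector v of λ).

  λ = -5: largest Jordan block has size 3, contributing (x + 5)^3

So m_A(x) = (x + 5)^3 = x^3 + 15*x^2 + 75*x + 125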